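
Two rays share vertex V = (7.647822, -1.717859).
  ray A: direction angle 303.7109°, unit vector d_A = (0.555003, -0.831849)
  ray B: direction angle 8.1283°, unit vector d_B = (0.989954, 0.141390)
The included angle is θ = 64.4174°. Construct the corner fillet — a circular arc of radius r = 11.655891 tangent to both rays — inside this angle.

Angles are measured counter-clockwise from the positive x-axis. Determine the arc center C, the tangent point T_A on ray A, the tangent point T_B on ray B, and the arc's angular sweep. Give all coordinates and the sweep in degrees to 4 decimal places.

center=(27.6130,-10.6405) T_A=(17.9170,-17.1096) T_B=(25.9649,0.8983) sweep=115.5826

bisector direction at 335.9196° = (0.912974,-0.408018)
center distance |VC| = r/sin(θ/2) = 11.655891/sin(32.2087°) = 21.868268
C = V + |VC|·bis = (27.6130,-10.6405)
T_A = V + ((C−V)·d_A)·d_A = V + 18.5030·d_A = (17.9170,-17.1096)
T_B = V + ((C−V)·d_B)·d_B = V + 18.5030·d_B = (25.9649,0.8983)
sweep = 180° − θ = 115.5826°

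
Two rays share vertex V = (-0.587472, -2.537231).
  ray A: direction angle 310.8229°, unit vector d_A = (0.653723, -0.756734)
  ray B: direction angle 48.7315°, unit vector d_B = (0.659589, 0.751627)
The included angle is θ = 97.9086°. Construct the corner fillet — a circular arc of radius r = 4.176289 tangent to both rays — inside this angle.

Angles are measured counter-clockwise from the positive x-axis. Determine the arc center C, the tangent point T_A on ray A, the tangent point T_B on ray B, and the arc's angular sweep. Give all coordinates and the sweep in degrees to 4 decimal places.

center=(4.9500,-2.5588) T_A=(1.7896,-5.2889) T_B=(1.8110,0.1959) sweep=82.0914

bisector direction at 359.7772° = (0.999992,-0.003889)
center distance |VC| = r/sin(θ/2) = 4.176289/sin(48.9543°) = 5.537478
C = V + |VC|·bis = (4.9500,-2.5588)
T_A = V + ((C−V)·d_A)·d_A = V + 3.6362·d_A = (1.7896,-5.2889)
T_B = V + ((C−V)·d_B)·d_B = V + 3.6362·d_B = (1.8110,0.1959)
sweep = 180° − θ = 82.0914°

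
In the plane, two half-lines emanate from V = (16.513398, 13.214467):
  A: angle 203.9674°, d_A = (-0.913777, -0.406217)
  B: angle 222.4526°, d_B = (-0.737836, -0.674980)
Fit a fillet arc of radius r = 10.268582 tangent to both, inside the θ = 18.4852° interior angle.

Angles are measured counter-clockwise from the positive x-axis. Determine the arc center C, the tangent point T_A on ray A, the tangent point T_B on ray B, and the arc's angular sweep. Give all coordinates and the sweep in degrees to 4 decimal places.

center=(-36.9772,-21.8022) T_A=(-41.1485,-12.4190) T_B=(-30.0461,-29.3787) sweep=161.5148

bisector direction at 213.2100° = (-0.836669,-0.547709)
center distance |VC| = r/sin(θ/2) = 10.268582/sin(9.2426°) = 63.932860
C = V + |VC|·bis = (-36.9772,-21.8022)
T_A = V + ((C−V)·d_A)·d_A = V + 63.1028·d_A = (-41.1485,-12.4190)
T_B = V + ((C−V)·d_B)·d_B = V + 63.1028·d_B = (-30.0461,-29.3787)
sweep = 180° − θ = 161.5148°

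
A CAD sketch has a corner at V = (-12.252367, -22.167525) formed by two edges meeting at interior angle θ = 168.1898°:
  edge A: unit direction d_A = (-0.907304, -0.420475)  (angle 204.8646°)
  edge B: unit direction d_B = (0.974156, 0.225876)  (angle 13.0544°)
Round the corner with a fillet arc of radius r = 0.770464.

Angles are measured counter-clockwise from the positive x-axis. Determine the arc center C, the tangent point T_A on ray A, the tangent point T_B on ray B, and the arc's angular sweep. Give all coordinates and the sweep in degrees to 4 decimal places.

bisector direction at 288.9595° = (0.324900,-0.945748)
center distance |VC| = r/sin(θ/2) = 0.770464/sin(84.0949°) = 0.774574
C = V + |VC|·bis = (-12.0007,-22.9001)
T_A = V + ((C−V)·d_A)·d_A = V + 0.0797·d_A = (-12.3247,-22.2010)
T_B = V + ((C−V)·d_B)·d_B = V + 0.0797·d_B = (-12.1747,-22.1495)
sweep = 180° − θ = 11.8102°

center=(-12.0007,-22.9001) T_A=(-12.3247,-22.2010) T_B=(-12.1747,-22.1495) sweep=11.8102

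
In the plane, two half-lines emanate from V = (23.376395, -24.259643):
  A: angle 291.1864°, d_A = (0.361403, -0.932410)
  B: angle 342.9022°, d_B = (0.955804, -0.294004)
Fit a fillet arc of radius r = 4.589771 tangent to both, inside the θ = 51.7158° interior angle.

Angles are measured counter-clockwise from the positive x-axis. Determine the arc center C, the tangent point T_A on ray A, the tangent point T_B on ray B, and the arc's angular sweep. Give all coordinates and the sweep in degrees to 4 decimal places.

bisector direction at 317.0443° = (0.731881,-0.681433)
center distance |VC| = r/sin(θ/2) = 4.589771/sin(25.8579°) = 10.523602
C = V + |VC|·bis = (31.0784,-31.4308)
T_A = V + ((C−V)·d_A)·d_A = V + 9.4700·d_A = (26.7989,-33.0895)
T_B = V + ((C−V)·d_B)·d_B = V + 9.4700·d_B = (32.4278,-27.0438)
sweep = 180° − θ = 128.2842°

center=(31.0784,-31.4308) T_A=(26.7989,-33.0895) T_B=(32.4278,-27.0438) sweep=128.2842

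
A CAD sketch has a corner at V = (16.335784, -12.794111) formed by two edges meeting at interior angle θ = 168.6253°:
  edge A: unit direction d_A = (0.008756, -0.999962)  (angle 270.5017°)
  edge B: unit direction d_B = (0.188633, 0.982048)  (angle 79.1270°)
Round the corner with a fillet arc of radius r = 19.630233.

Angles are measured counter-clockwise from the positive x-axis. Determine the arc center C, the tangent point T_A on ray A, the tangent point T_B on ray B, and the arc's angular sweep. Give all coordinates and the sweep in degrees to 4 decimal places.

center=(35.9824,-14.5771) T_A=(16.3529,-14.7490) T_B=(16.7046,-10.8742) sweep=11.3747

bisector direction at 354.8143° = (0.995907,-0.090383)
center distance |VC| = r/sin(θ/2) = 19.630233/sin(84.3127°) = 19.727341
C = V + |VC|·bis = (35.9824,-14.5771)
T_A = V + ((C−V)·d_A)·d_A = V + 1.9550·d_A = (16.3529,-14.7490)
T_B = V + ((C−V)·d_B)·d_B = V + 1.9550·d_B = (16.7046,-10.8742)
sweep = 180° − θ = 11.3747°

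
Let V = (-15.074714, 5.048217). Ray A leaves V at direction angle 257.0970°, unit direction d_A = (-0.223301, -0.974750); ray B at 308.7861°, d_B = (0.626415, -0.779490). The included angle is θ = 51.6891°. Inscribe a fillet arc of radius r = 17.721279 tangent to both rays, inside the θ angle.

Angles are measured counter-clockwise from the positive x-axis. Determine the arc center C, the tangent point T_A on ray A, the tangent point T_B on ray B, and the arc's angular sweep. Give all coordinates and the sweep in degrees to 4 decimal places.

center=(-5.9705,-34.5708) T_A=(-23.2443,-30.6136) T_B=(7.8430,-23.4699) sweep=128.3109

bisector direction at 282.9416° = (0.223957,-0.974599)
center distance |VC| = r/sin(θ/2) = 17.721279/sin(25.8446°) = 40.651568
C = V + |VC|·bis = (-5.9705,-34.5708)
T_A = V + ((C−V)·d_A)·d_A = V + 36.5856·d_A = (-23.2443,-30.6136)
T_B = V + ((C−V)·d_B)·d_B = V + 36.5856·d_B = (7.8430,-23.4699)
sweep = 180° − θ = 128.3109°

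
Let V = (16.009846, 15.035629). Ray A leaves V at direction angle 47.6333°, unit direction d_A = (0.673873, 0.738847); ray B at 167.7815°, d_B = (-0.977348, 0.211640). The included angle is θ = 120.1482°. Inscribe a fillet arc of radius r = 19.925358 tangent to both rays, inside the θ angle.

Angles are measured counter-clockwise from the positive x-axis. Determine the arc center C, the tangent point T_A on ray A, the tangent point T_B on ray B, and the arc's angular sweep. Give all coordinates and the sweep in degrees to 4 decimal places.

bisector direction at 107.7074° = (-0.304156,0.952622)
center distance |VC| = r/sin(θ/2) = 19.925358/sin(60.0741°) = 22.990674
C = V + |VC|·bis = (9.0171,36.9371)
T_A = V + ((C−V)·d_A)·d_A = V + 11.4696·d_A = (23.7389,23.5099)
T_B = V + ((C−V)·d_B)·d_B = V + 11.4696·d_B = (4.8001,17.4631)
sweep = 180° − θ = 59.8518°

center=(9.0171,36.9371) T_A=(23.7389,23.5099) T_B=(4.8001,17.4631) sweep=59.8518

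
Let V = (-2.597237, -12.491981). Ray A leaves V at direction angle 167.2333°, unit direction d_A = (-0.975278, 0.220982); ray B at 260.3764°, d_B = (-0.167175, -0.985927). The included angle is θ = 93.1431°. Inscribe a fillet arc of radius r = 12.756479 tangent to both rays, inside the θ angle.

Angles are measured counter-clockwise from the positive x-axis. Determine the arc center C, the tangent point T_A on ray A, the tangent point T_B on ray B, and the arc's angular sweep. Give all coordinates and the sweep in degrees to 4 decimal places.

bisector direction at 213.8049° = (-0.830937,-0.556366)
center distance |VC| = r/sin(θ/2) = 12.756479/sin(46.5716°) = 17.565260
C = V + |VC|·bis = (-17.1929,-22.2647)
T_A = V + ((C−V)·d_A)·d_A = V + 12.0752·d_A = (-14.3739,-9.8236)
T_B = V + ((C−V)·d_B)·d_B = V + 12.0752·d_B = (-4.6159,-24.3973)
sweep = 180° − θ = 86.8569°

center=(-17.1929,-22.2647) T_A=(-14.3739,-9.8236) T_B=(-4.6159,-24.3973) sweep=86.8569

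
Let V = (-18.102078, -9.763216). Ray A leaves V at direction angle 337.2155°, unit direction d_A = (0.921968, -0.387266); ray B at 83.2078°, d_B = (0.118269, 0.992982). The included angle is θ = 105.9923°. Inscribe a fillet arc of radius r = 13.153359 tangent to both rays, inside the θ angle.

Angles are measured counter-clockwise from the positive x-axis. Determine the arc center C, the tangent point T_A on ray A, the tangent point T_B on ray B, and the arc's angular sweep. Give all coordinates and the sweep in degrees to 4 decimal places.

center=(-3.8686,-1.4753) T_A=(-8.9625,-13.6022) T_B=(-16.9297,0.0804) sweep=74.0077

bisector direction at 30.2117° = (0.864173,0.503196)
center distance |VC| = r/sin(θ/2) = 13.153359/sin(52.9962°) = 16.470624
C = V + |VC|·bis = (-3.8686,-1.4753)
T_A = V + ((C−V)·d_A)·d_A = V + 9.9132·d_A = (-8.9625,-13.6022)
T_B = V + ((C−V)·d_B)·d_B = V + 9.9132·d_B = (-16.9297,0.0804)
sweep = 180° − θ = 74.0077°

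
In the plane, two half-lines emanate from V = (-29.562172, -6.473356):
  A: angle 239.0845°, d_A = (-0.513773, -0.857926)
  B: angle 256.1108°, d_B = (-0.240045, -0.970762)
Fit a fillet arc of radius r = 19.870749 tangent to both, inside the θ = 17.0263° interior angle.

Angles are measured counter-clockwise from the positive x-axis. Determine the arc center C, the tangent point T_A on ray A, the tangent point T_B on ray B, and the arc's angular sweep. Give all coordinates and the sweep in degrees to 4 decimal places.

bisector direction at 247.5976° = (-0.381108,-0.924530)
center distance |VC| = r/sin(θ/2) = 19.870749/sin(8.5131°) = 134.228807
C = V + |VC|·bis = (-80.7179,-130.5720)
T_A = V + ((C−V)·d_A)·d_A = V + 132.7499·d_A = (-97.7655,-120.3629)
T_B = V + ((C−V)·d_B)·d_B = V + 132.7499·d_B = (-61.4281,-135.3418)
sweep = 180° − θ = 162.9737°

center=(-80.7179,-130.5720) T_A=(-97.7655,-120.3629) T_B=(-61.4281,-135.3418) sweep=162.9737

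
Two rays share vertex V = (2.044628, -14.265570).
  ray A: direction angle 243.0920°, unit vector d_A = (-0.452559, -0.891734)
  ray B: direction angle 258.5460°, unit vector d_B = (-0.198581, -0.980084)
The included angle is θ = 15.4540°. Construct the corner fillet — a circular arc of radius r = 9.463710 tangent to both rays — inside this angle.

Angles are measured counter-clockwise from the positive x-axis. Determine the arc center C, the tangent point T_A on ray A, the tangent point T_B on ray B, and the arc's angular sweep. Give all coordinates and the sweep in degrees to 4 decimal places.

bisector direction at 250.8190° = (-0.328553,-0.944485)
center distance |VC| = r/sin(θ/2) = 9.463710/sin(7.7270°) = 70.386668
C = V + |VC|·bis = (-21.0812,-80.7447)
T_A = V + ((C−V)·d_A)·d_A = V + 69.7476·d_A = (-29.5203,-76.4619)
T_B = V + ((C−V)·d_B)·d_B = V + 69.7476·d_B = (-11.8059,-82.6241)
sweep = 180° − θ = 164.5460°

center=(-21.0812,-80.7447) T_A=(-29.5203,-76.4619) T_B=(-11.8059,-82.6241) sweep=164.5460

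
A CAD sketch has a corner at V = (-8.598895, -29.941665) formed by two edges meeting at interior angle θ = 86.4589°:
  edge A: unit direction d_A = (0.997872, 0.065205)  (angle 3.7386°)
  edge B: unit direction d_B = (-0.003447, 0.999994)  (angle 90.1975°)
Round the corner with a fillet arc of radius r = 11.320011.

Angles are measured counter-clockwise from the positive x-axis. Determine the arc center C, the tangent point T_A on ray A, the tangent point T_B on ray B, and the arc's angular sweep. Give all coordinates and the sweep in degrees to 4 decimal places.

center=(2.6795,-17.8605) T_A=(3.4177,-29.1565) T_B=(-8.6404,-17.8996) sweep=93.5411

bisector direction at 46.9681° = (0.682406,0.730973)
center distance |VC| = r/sin(θ/2) = 11.320011/sin(43.2294°) = 16.527453
C = V + |VC|·bis = (2.6795,-17.8605)
T_A = V + ((C−V)·d_A)·d_A = V + 12.0422·d_A = (3.4177,-29.1565)
T_B = V + ((C−V)·d_B)·d_B = V + 12.0422·d_B = (-8.6404,-17.8996)
sweep = 180° − θ = 93.5411°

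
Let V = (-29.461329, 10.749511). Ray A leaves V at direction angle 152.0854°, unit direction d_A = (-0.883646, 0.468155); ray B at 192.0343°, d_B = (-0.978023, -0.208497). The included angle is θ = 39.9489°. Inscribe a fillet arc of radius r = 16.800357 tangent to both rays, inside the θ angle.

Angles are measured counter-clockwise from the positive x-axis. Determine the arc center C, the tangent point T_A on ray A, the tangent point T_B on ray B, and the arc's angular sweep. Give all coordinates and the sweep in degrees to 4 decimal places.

center=(-78.1710,17.5433) T_A=(-70.3059,32.3889) T_B=(-74.6682,1.1122) sweep=140.0511

bisector direction at 172.0598° = (-0.990413,0.138139)
center distance |VC| = r/sin(θ/2) = 16.800357/sin(19.9745°) = 49.181219
C = V + |VC|·bis = (-78.1710,17.5433)
T_A = V + ((C−V)·d_A)·d_A = V + 46.2227·d_A = (-70.3059,32.3889)
T_B = V + ((C−V)·d_B)·d_B = V + 46.2227·d_B = (-74.6682,1.1122)
sweep = 180° − θ = 140.0511°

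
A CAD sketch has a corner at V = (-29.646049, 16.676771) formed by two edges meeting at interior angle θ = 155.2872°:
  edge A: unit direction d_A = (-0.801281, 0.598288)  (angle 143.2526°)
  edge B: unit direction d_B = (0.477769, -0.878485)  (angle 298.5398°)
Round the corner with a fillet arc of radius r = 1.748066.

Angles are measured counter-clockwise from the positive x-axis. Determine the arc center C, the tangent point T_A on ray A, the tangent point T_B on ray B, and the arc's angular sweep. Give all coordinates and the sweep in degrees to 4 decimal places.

bisector direction at 220.8962° = (-0.755897,-0.654691)
center distance |VC| = r/sin(θ/2) = 1.748066/sin(77.6436°) = 1.789520
C = V + |VC|·bis = (-30.9987,15.5052)
T_A = V + ((C−V)·d_A)·d_A = V + 0.3829·d_A = (-29.9529,16.9059)
T_B = V + ((C−V)·d_B)·d_B = V + 0.3829·d_B = (-29.4631,16.3404)
sweep = 180° − θ = 24.7128°

center=(-30.9987,15.5052) T_A=(-29.9529,16.9059) T_B=(-29.4631,16.3404) sweep=24.7128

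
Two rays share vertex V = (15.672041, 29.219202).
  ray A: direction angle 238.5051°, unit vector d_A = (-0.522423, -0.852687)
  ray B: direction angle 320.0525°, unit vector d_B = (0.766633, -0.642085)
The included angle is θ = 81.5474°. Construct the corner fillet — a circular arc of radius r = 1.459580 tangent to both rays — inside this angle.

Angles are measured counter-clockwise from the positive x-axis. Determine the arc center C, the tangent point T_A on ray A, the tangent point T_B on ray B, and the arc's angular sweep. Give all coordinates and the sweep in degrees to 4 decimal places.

bisector direction at 279.2788° = (0.161239,-0.986915)
center distance |VC| = r/sin(θ/2) = 1.459580/sin(40.7737°) = 2.234941
C = V + |VC|·bis = (16.0324,27.0135)
T_A = V + ((C−V)·d_A)·d_A = V + 1.6925·d_A = (14.7878,27.7760)
T_B = V + ((C−V)·d_B)·d_B = V + 1.6925·d_B = (16.9696,28.1325)
sweep = 180° − θ = 98.4526°

center=(16.0324,27.0135) T_A=(14.7878,27.7760) T_B=(16.9696,28.1325) sweep=98.4526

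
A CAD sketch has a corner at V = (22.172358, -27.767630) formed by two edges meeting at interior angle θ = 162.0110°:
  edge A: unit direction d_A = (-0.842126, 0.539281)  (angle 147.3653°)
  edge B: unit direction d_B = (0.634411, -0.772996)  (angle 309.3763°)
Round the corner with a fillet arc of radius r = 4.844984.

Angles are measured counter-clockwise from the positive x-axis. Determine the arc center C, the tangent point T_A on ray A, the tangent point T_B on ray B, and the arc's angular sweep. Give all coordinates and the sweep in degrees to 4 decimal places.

center=(18.9137,-31.4341) T_A=(21.5265,-27.3541) T_B=(22.6589,-28.3604) sweep=17.9890

bisector direction at 228.3708° = (-0.664307,-0.747460)
center distance |VC| = r/sin(θ/2) = 4.844984/sin(81.0055°) = 4.905303
C = V + |VC|·bis = (18.9137,-31.4341)
T_A = V + ((C−V)·d_A)·d_A = V + 0.7669·d_A = (21.5265,-27.3541)
T_B = V + ((C−V)·d_B)·d_B = V + 0.7669·d_B = (22.6589,-28.3604)
sweep = 180° − θ = 17.9890°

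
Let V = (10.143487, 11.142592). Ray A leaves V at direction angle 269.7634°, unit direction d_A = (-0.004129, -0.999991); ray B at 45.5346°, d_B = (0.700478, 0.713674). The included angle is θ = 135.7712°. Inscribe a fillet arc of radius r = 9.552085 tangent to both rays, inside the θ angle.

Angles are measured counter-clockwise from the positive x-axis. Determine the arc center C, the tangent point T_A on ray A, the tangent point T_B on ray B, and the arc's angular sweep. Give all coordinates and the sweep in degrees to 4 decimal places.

center=(19.6795,7.2217) T_A=(10.1275,7.2611) T_B=(12.8624,13.9127) sweep=44.2288

bisector direction at 337.6490° = (0.924872,-0.380280)
center distance |VC| = r/sin(θ/2) = 9.552085/sin(67.8856°) = 10.310594
C = V + |VC|·bis = (19.6795,7.2217)
T_A = V + ((C−V)·d_A)·d_A = V + 3.8815·d_A = (10.1275,7.2611)
T_B = V + ((C−V)·d_B)·d_B = V + 3.8815·d_B = (12.8624,13.9127)
sweep = 180° − θ = 44.2288°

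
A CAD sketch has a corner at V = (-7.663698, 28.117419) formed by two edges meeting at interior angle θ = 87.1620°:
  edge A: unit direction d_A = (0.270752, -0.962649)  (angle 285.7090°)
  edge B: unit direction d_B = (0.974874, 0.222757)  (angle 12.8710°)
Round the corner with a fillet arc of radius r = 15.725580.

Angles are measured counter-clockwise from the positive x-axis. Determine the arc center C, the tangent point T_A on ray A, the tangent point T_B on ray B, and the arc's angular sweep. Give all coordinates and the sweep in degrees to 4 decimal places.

bisector direction at 329.2900° = (0.859763,-0.510693)
center distance |VC| = r/sin(θ/2) = 15.725580/sin(43.5810°) = 22.811214
C = V + |VC|·bis = (11.9485,16.4679)
T_A = V + ((C−V)·d_A)·d_A = V + 16.5245·d_A = (-3.1897,12.2102)
T_B = V + ((C−V)·d_B)·d_B = V + 16.5245·d_B = (8.4456,31.7984)
sweep = 180° − θ = 92.8380°

center=(11.9485,16.4679) T_A=(-3.1897,12.2102) T_B=(8.4456,31.7984) sweep=92.8380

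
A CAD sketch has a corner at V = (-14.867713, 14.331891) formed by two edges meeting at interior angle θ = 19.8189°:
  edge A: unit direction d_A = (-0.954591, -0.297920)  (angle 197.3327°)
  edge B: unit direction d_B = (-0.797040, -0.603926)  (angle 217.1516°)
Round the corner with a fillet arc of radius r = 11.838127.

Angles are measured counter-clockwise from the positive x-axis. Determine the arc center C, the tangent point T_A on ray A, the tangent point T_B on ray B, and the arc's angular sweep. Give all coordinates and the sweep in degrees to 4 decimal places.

bisector direction at 207.2422° = (-0.889080,-0.457752)
center distance |VC| = r/sin(θ/2) = 11.838127/sin(9.9094°) = 68.789695
C = V + |VC|·bis = (-76.0272,-17.1567)
T_A = V + ((C−V)·d_A)·d_A = V + 67.7634·d_A = (-79.5541,-5.8562)
T_B = V + ((C−V)·d_B)·d_B = V + 67.7634·d_B = (-68.8779,-26.5922)
sweep = 180° − θ = 160.1811°

center=(-76.0272,-17.1567) T_A=(-79.5541,-5.8562) T_B=(-68.8779,-26.5922) sweep=160.1811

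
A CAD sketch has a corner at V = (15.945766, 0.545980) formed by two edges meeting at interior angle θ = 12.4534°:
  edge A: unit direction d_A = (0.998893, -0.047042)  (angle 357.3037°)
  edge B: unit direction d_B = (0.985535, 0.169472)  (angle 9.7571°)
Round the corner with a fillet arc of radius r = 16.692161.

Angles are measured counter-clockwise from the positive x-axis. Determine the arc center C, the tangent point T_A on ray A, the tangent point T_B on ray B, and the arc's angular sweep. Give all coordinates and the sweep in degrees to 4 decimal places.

center=(169.5515,10.0227) T_A=(168.7663,-6.6510) T_B=(166.7227,26.4734) sweep=167.5466

bisector direction at 3.5304° = (0.998102,0.061578)
center distance |VC| = r/sin(θ/2) = 16.692161/sin(6.2267°) = 153.897820
C = V + |VC|·bis = (169.5515,10.0227)
T_A = V + ((C−V)·d_A)·d_A = V + 152.9899·d_A = (168.7663,-6.6510)
T_B = V + ((C−V)·d_B)·d_B = V + 152.9899·d_B = (166.7227,26.4734)
sweep = 180° − θ = 167.5466°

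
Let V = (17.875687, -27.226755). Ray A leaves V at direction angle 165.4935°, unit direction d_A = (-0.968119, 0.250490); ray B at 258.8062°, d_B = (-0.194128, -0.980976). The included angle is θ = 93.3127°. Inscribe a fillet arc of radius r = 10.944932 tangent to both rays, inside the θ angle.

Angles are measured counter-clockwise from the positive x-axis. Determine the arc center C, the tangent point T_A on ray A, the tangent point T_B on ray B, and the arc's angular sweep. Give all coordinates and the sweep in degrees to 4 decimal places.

center=(5.1337,-35.2353) T_A=(7.8753,-24.6393) T_B=(15.8704,-37.3600) sweep=86.6873

bisector direction at 212.1499° = (-0.846659,-0.532135)
center distance |VC| = r/sin(θ/2) = 10.944932/sin(46.6564°) = 15.049750
C = V + |VC|·bis = (5.1337,-35.2353)
T_A = V + ((C−V)·d_A)·d_A = V + 10.3297·d_A = (7.8753,-24.6393)
T_B = V + ((C−V)·d_B)·d_B = V + 10.3297·d_B = (15.8704,-37.3600)
sweep = 180° − θ = 86.6873°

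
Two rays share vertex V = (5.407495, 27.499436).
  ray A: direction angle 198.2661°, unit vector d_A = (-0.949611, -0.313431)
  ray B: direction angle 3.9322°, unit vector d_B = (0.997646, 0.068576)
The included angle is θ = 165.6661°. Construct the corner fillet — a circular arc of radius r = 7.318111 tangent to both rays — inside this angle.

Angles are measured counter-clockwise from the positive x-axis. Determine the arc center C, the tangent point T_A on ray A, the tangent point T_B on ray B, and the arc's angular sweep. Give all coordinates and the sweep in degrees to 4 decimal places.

center=(6.8274,20.2617) T_A=(4.5337,27.2110) T_B=(6.3255,27.5625) sweep=14.3339

bisector direction at 281.0992° = (0.192507,-0.981296)
center distance |VC| = r/sin(θ/2) = 7.318111/sin(82.8331°) = 7.375739
C = V + |VC|·bis = (6.8274,20.2617)
T_A = V + ((C−V)·d_A)·d_A = V + 0.9202·d_A = (4.5337,27.2110)
T_B = V + ((C−V)·d_B)·d_B = V + 0.9202·d_B = (6.3255,27.5625)
sweep = 180° − θ = 14.3339°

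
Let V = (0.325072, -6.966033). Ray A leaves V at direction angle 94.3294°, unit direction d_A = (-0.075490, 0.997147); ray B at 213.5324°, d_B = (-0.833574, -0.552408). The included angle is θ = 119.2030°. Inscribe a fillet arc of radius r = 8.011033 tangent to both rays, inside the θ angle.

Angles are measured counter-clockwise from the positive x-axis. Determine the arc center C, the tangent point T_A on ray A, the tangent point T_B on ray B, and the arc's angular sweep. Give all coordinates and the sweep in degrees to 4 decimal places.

bisector direction at 153.9309° = (-0.898265,0.439455)
center distance |VC| = r/sin(θ/2) = 8.011033/sin(59.6015°) = 9.287864
C = V + |VC|·bis = (-8.0179,-2.8844)
T_A = V + ((C−V)·d_A)·d_A = V + 4.6998·d_A = (-0.0297,-2.2797)
T_B = V + ((C−V)·d_B)·d_B = V + 4.6998·d_B = (-3.5925,-9.5622)
sweep = 180° − θ = 60.7970°

center=(-8.0179,-2.8844) T_A=(-0.0297,-2.2797) T_B=(-3.5925,-9.5622) sweep=60.7970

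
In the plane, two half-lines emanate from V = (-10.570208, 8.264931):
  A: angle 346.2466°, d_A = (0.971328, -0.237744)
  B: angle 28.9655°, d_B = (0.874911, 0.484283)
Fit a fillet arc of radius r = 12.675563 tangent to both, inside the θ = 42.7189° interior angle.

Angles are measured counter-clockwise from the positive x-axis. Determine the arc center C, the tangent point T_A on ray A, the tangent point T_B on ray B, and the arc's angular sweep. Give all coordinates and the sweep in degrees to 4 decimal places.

center=(23.9257,12.8714) T_A=(20.9122,0.5593) T_B=(17.7872,23.9614) sweep=137.2811

bisector direction at 7.6061° = (0.991202,0.132361)
center distance |VC| = r/sin(θ/2) = 12.675563/sin(21.3594°) = 34.802156
C = V + |VC|·bis = (23.9257,12.8714)
T_A = V + ((C−V)·d_A)·d_A = V + 32.4117·d_A = (20.9122,0.5593)
T_B = V + ((C−V)·d_B)·d_B = V + 32.4117·d_B = (17.7872,23.9614)
sweep = 180° − θ = 137.2811°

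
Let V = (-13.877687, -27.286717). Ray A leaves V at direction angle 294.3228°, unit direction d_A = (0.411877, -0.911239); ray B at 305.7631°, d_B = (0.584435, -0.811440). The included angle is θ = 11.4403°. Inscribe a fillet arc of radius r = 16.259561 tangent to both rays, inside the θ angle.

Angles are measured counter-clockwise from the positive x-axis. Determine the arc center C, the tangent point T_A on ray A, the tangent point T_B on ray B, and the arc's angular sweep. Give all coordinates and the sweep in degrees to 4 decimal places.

bisector direction at 300.0429° = (0.500649,-0.865650)
center distance |VC| = r/sin(θ/2) = 16.259561/sin(5.7202°) = 163.134462
C = V + |VC|·bis = (67.7954,-168.5041)
T_A = V + ((C−V)·d_A)·d_A = V + 162.3221·d_A = (52.9791,-175.2011)
T_B = V + ((C−V)·d_B)·d_B = V + 162.3221·d_B = (80.9891,-159.0015)
sweep = 180° − θ = 168.5597°

center=(67.7954,-168.5041) T_A=(52.9791,-175.2011) T_B=(80.9891,-159.0015) sweep=168.5597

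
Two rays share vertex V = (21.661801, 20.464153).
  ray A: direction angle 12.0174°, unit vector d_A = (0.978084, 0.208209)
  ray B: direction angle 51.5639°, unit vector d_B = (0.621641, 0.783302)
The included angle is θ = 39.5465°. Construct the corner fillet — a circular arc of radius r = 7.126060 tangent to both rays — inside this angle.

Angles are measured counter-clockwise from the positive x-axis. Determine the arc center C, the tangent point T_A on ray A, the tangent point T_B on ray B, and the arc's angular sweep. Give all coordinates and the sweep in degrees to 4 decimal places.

center=(39.5661,31.5612) T_A=(41.0498,24.5914) T_B=(33.9842,35.9911) sweep=140.4535

bisector direction at 31.7906° = (0.849979,0.526817)
center distance |VC| = r/sin(θ/2) = 7.126060/sin(19.7733°) = 21.064408
C = V + |VC|·bis = (39.5661,31.5612)
T_A = V + ((C−V)·d_A)·d_A = V + 19.8224·d_A = (41.0498,24.5914)
T_B = V + ((C−V)·d_B)·d_B = V + 19.8224·d_B = (33.9842,35.9911)
sweep = 180° − θ = 140.4535°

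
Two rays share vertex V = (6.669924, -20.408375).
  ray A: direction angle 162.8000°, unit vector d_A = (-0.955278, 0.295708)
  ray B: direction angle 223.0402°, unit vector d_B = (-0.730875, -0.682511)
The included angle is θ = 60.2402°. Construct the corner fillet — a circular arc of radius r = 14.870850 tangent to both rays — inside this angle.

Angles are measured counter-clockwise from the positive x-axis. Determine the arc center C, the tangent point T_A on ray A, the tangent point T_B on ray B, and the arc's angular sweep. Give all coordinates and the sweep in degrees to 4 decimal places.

center=(-22.2140,-27.0343) T_A=(-17.8166,-12.8285) T_B=(-12.0645,-37.9031) sweep=119.7598

bisector direction at 192.9201° = (-0.974683,-0.223592)
center distance |VC| = r/sin(θ/2) = 14.870850/sin(30.1201°) = 29.634175
C = V + |VC|·bis = (-22.2140,-27.0343)
T_A = V + ((C−V)·d_A)·d_A = V + 25.6328·d_A = (-17.8166,-12.8285)
T_B = V + ((C−V)·d_B)·d_B = V + 25.6328·d_B = (-12.0645,-37.9031)
sweep = 180° − θ = 119.7598°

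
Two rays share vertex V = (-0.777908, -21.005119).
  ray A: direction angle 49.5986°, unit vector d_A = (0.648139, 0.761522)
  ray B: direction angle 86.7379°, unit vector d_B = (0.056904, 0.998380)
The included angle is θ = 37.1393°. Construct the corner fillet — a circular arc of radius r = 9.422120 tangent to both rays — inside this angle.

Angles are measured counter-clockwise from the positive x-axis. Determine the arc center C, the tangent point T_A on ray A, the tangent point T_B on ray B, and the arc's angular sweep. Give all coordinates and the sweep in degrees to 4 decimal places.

bisector direction at 68.1683° = (0.371882,0.928280)
center distance |VC| = r/sin(θ/2) = 9.422120/sin(18.5696°) = 29.586768
C = V + |VC|·bis = (10.2249,6.4597)
T_A = V + ((C−V)·d_A)·d_A = V + 28.0464·d_A = (17.4000,0.3528)
T_B = V + ((C−V)·d_B)·d_B = V + 28.0464·d_B = (0.8180,6.9958)
sweep = 180° − θ = 142.8607°

center=(10.2249,6.4597) T_A=(17.4000,0.3528) T_B=(0.8180,6.9958) sweep=142.8607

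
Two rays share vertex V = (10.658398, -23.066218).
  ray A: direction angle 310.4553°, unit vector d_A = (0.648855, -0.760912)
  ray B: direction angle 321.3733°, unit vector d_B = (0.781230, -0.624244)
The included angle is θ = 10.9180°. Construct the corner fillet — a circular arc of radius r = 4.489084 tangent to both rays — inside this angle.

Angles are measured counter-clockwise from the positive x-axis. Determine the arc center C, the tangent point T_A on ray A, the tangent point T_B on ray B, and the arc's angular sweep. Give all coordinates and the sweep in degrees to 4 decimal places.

bisector direction at 315.9143° = (0.718300,-0.695734)
center distance |VC| = r/sin(θ/2) = 4.489084/sin(5.4590°) = 47.187236
C = V + |VC|·bis = (44.5530,-55.8960)
T_A = V + ((C−V)·d_A)·d_A = V + 46.9732·d_A = (41.1372,-58.8087)
T_B = V + ((C−V)·d_B)·d_B = V + 46.9732·d_B = (47.3553,-52.3890)
sweep = 180° − θ = 169.0820°

center=(44.5530,-55.8960) T_A=(41.1372,-58.8087) T_B=(47.3553,-52.3890) sweep=169.0820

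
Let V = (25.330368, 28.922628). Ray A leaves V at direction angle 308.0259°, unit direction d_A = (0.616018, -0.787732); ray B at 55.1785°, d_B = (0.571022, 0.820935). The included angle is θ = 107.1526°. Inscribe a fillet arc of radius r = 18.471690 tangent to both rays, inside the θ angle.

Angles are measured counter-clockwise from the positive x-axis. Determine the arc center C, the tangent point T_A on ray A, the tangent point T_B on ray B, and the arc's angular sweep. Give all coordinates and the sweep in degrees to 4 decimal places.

center=(48.2776,29.5645) T_A=(33.7269,18.1856) T_B=(33.1136,40.1122) sweep=72.8474

bisector direction at 1.6022° = (0.999609,0.027960)
center distance |VC| = r/sin(θ/2) = 18.471690/sin(53.5763°) = 22.956229
C = V + |VC|·bis = (48.2776,29.5645)
T_A = V + ((C−V)·d_A)·d_A = V + 13.6303·d_A = (33.7269,18.1856)
T_B = V + ((C−V)·d_B)·d_B = V + 13.6303·d_B = (33.1136,40.1122)
sweep = 180° − θ = 72.8474°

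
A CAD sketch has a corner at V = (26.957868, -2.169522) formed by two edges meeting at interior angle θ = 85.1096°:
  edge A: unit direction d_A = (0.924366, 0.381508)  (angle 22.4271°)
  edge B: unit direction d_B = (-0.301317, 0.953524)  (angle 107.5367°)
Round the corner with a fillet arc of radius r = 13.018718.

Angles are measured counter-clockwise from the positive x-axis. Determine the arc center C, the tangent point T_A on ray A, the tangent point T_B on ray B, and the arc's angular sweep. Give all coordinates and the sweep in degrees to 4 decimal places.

bisector direction at 64.9819° = (0.422905,0.906174)
center distance |VC| = r/sin(θ/2) = 13.018718/sin(42.5548°) = 19.250056
C = V + |VC|·bis = (35.0988,15.2744)
T_A = V + ((C−V)·d_A)·d_A = V + 14.1802·d_A = (40.0655,3.2403)
T_B = V + ((C−V)·d_B)·d_B = V + 14.1802·d_B = (22.6851,11.3516)
sweep = 180° − θ = 94.8904°

center=(35.0988,15.2744) T_A=(40.0655,3.2403) T_B=(22.6851,11.3516) sweep=94.8904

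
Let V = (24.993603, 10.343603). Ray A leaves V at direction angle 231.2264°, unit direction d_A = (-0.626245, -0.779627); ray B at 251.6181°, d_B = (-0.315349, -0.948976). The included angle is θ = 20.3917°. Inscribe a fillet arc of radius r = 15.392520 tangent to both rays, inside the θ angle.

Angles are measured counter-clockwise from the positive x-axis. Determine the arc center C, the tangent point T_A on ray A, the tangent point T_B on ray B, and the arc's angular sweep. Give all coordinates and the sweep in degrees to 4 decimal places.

center=(-16.6022,-66.0191) T_A=(-28.6027,-56.3796) T_B=(-1.9951,-70.8731) sweep=159.6083

bisector direction at 241.4223° = (-0.478351,-0.878169)
center distance |VC| = r/sin(θ/2) = 15.392520/sin(10.1959°) = 86.956780
C = V + |VC|·bis = (-16.6022,-66.0191)
T_A = V + ((C−V)·d_A)·d_A = V + 85.5836·d_A = (-28.6027,-56.3796)
T_B = V + ((C−V)·d_B)·d_B = V + 85.5836·d_B = (-1.9951,-70.8731)
sweep = 180° − θ = 159.6083°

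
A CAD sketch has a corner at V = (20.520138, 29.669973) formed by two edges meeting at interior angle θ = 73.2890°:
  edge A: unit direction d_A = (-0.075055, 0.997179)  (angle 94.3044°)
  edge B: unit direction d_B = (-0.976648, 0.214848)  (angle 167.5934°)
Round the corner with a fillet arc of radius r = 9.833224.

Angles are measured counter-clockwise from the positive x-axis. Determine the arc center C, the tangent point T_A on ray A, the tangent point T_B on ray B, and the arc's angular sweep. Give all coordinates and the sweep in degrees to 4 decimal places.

center=(9.7225,42.1136) T_A=(19.5280,42.8517) T_B=(7.6098,32.5100) sweep=106.7110

bisector direction at 130.9489° = (-0.655386,0.755294)
center distance |VC| = r/sin(θ/2) = 9.833224/sin(36.6445°) = 16.475251
C = V + |VC|·bis = (9.7225,42.1136)
T_A = V + ((C−V)·d_A)·d_A = V + 13.2190·d_A = (19.5280,42.8517)
T_B = V + ((C−V)·d_B)·d_B = V + 13.2190·d_B = (7.6098,32.5100)
sweep = 180° − θ = 106.7110°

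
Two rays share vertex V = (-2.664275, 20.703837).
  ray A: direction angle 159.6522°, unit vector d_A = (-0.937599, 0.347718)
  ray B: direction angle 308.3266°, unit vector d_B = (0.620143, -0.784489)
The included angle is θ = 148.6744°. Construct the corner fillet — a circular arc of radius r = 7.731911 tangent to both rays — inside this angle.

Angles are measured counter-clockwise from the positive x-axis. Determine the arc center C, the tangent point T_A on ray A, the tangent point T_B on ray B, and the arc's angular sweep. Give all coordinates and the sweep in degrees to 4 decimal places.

center=(-7.3854,14.2082) T_A=(-4.6969,21.4577) T_B=(-1.3198,19.0031) sweep=31.3256

bisector direction at 233.9894° = (-0.587935,-0.808908)
center distance |VC| = r/sin(θ/2) = 7.731911/sin(74.3372°) = 8.030090
C = V + |VC|·bis = (-7.3854,14.2082)
T_A = V + ((C−V)·d_A)·d_A = V + 2.1679·d_A = (-4.6969,21.4577)
T_B = V + ((C−V)·d_B)·d_B = V + 2.1679·d_B = (-1.3198,19.0031)
sweep = 180° − θ = 31.3256°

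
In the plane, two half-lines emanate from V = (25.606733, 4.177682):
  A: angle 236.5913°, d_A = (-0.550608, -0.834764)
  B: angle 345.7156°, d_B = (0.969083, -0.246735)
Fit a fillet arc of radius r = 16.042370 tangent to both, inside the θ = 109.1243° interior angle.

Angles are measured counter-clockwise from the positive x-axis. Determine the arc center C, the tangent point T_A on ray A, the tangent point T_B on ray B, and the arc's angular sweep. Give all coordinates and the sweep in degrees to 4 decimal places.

center=(32.7122,-14.1856) T_A=(19.3206,-5.3526) T_B=(36.6704,1.3608) sweep=70.8757

bisector direction at 291.1535° = (0.360867,-0.932617)
center distance |VC| = r/sin(θ/2) = 16.042370/sin(54.5622°) = 19.690052
C = V + |VC|·bis = (32.7122,-14.1856)
T_A = V + ((C−V)·d_A)·d_A = V + 11.4167·d_A = (19.3206,-5.3526)
T_B = V + ((C−V)·d_B)·d_B = V + 11.4167·d_B = (36.6704,1.3608)
sweep = 180° − θ = 70.8757°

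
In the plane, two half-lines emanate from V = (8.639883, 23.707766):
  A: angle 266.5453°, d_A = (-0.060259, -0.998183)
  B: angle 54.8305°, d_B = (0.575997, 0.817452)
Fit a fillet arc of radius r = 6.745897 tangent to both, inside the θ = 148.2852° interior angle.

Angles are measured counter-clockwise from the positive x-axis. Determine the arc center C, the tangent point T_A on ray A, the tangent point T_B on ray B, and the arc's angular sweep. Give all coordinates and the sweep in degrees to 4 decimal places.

bisector direction at 340.6879° = (0.943731,-0.330714)
center distance |VC| = r/sin(θ/2) = 6.745897/sin(74.1426°) = 7.012770
C = V + |VC|·bis = (15.2581,21.3885)
T_A = V + ((C−V)·d_A)·d_A = V + 1.9162·d_A = (8.5244,21.7951)
T_B = V + ((C−V)·d_B)·d_B = V + 1.9162·d_B = (9.7436,25.2742)
sweep = 180° − θ = 31.7148°

center=(15.2581,21.3885) T_A=(8.5244,21.7951) T_B=(9.7436,25.2742) sweep=31.7148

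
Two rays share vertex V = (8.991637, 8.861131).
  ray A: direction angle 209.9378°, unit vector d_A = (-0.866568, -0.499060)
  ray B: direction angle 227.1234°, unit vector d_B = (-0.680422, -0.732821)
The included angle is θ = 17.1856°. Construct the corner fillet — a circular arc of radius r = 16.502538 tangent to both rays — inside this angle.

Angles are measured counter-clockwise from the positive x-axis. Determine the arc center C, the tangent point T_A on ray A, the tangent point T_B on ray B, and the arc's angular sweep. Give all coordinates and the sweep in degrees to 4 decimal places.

bisector direction at 218.5306° = (-0.782276,-0.622933)
center distance |VC| = r/sin(θ/2) = 16.502538/sin(8.5928°) = 110.450555
C = V + |VC|·bis = (-77.4111,-59.9421)
T_A = V + ((C−V)·d_A)·d_A = V + 109.2108·d_A = (-85.6469,-45.6415)
T_B = V + ((C−V)·d_B)·d_B = V + 109.2108·d_B = (-65.3177,-71.1708)
sweep = 180° − θ = 162.8144°

center=(-77.4111,-59.9421) T_A=(-85.6469,-45.6415) T_B=(-65.3177,-71.1708) sweep=162.8144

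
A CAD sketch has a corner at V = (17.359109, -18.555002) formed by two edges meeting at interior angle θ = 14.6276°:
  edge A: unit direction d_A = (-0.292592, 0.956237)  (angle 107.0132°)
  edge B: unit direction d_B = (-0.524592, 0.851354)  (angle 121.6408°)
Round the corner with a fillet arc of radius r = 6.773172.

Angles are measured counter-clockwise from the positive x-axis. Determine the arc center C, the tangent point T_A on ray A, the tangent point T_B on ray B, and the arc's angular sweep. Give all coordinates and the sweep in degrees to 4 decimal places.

bisector direction at 114.3270° = (-0.411944,0.911209)
center distance |VC| = r/sin(θ/2) = 6.773172/sin(7.3138°) = 53.204912
C = V + |VC|·bis = (-4.5583,29.9258)
T_A = V + ((C−V)·d_A)·d_A = V + 52.7720·d_A = (1.9184,31.9076)
T_B = V + ((C−V)·d_B)·d_B = V + 52.7720·d_B = (-10.3247,26.3727)
sweep = 180° − θ = 165.3724°

center=(-4.5583,29.9258) T_A=(1.9184,31.9076) T_B=(-10.3247,26.3727) sweep=165.3724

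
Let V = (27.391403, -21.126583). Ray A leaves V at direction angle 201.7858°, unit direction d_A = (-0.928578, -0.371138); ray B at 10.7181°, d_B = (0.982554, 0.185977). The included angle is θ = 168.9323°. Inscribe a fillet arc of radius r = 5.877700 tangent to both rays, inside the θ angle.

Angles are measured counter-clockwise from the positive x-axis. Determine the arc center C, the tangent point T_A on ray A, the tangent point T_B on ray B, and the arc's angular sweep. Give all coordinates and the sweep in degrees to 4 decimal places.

bisector direction at 286.2519° = (0.279862,-0.960040)
center distance |VC| = r/sin(θ/2) = 5.877700/sin(84.4661°) = 5.905222
C = V + |VC|·bis = (29.0440,-26.7958)
T_A = V + ((C−V)·d_A)·d_A = V + 0.5695·d_A = (26.8626,-21.3379)
T_B = V + ((C−V)·d_B)·d_B = V + 0.5695·d_B = (27.9509,-21.0207)
sweep = 180° − θ = 11.0677°

center=(29.0440,-26.7958) T_A=(26.8626,-21.3379) T_B=(27.9509,-21.0207) sweep=11.0677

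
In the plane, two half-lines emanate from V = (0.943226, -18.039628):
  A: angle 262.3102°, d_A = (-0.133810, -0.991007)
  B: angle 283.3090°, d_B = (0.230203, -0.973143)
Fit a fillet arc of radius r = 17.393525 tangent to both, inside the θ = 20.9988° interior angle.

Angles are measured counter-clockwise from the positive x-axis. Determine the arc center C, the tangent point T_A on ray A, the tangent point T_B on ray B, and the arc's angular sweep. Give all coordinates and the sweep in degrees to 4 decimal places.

center=(5.6219,-113.3756) T_A=(-11.6152,-111.0482) T_B=(22.5483,-109.3716) sweep=159.0012

bisector direction at 272.8096° = (0.049017,-0.998798)
center distance |VC| = r/sin(θ/2) = 17.393525/sin(10.4994°) = 95.450696
C = V + |VC|·bis = (5.6219,-113.3756)
T_A = V + ((C−V)·d_A)·d_A = V + 93.8525·d_A = (-11.6152,-111.0482)
T_B = V + ((C−V)·d_B)·d_B = V + 93.8525·d_B = (22.5483,-109.3716)
sweep = 180° − θ = 159.0012°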